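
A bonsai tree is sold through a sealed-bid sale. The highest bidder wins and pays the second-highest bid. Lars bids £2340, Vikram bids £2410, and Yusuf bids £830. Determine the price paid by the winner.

Ordered from highest: Vikram £2410 > Lars £2340 > Yusuf £830.
Vikram has the highest bid, so Vikram wins.
The second-highest bid is £2340, so that is what Vikram pays.

The winner pays £2340.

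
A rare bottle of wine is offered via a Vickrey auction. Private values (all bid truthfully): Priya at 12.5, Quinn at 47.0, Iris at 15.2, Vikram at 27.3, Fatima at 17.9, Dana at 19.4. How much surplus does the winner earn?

19.7

Ranking the bids: Quinn 47.0 > Vikram 27.3 > Dana 19.4 > Fatima 17.9 > Iris 15.2 > Priya 12.5.
Quinn wins with the top bid and pays the second-highest, 27.3.
Surplus = 47.0 − 27.3 = 19.7.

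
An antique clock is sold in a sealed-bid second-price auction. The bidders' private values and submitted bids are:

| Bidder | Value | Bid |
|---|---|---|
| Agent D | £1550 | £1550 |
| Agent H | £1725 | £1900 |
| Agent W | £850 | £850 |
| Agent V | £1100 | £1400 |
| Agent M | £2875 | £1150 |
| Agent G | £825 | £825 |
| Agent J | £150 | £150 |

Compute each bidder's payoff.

Ordered from highest: Agent H £1900 > Agent D £1550 > Agent V £1400 > Agent M £1150 > Agent W £850 > Agent G £825 > Agent J £150.
Agent H has the top bid and wins; the price is the second-highest bid, £1550.
Agent H's payoff = £1725 − £1550 = £175. All other bidders lose, so their payoff is 0.

Agent D £0, Agent H £175, Agent W £0, Agent V £0, Agent M £0, Agent G £0, Agent J £0.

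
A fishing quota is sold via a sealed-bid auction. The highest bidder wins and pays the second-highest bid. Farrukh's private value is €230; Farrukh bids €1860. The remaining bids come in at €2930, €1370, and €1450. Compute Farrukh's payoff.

Payoff = €0.

Highest competing bid: €2930.
Farrukh's bid €1860 is not the highest, so Farrukh loses, pays nothing, and earns zero payoff.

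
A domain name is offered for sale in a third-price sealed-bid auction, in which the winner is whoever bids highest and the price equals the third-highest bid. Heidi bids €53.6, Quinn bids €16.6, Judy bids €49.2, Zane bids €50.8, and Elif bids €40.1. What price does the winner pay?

Sorted high to low: Heidi €53.6; Zane €50.8; Judy €49.2; Elif €40.1; Quinn €16.6.
Heidi is the highest bidder, so Heidi wins.
Under the third-price rule, the price is the third-highest bid: €49.2.

€49.2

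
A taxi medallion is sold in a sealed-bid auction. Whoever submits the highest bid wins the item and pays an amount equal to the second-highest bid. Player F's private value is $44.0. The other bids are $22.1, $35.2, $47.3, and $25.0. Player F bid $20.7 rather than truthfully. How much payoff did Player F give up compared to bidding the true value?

$0.0

The highest competing bid is $47.3.
Bidding truthfully at $44.0: the top bid is $47.3 (a rival), so Player F loses. Payoff = $0.0.
Bidding $20.7: the top bid is $47.3 (a rival), so Player F loses. Payoff = $0.0.
Regret = truthful payoff − actual payoff = $0.0 − $0.0 = $0.0.
The bid only affects whether you win, not the price — here both bids land on the same side of the top rival bid, so the deviation is payoff-neutral.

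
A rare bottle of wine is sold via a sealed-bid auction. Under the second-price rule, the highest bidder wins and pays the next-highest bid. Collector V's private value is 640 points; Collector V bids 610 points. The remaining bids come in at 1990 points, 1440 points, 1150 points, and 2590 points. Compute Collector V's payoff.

Highest competing bid: 2590 points.
Collector V's bid 610 points is not the highest, so Collector V loses, pays nothing, and earns zero payoff.

Collector V's payoff: 0 points.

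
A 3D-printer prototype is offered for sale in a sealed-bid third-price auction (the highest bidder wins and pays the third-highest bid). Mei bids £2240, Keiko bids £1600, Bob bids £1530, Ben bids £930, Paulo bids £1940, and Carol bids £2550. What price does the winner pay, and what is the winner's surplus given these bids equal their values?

The winner pays £1940 for a surplus of £610.

Ordered from highest: Carol £2550; Mei £2240; Paulo £1940; Keiko £1600; Bob £1530; Ben £930.
Carol is the highest bidder, so Carol wins.
Under the third-price rule, the price is the third-highest bid: £1940.
Surplus = £2550 − £1940 = £610.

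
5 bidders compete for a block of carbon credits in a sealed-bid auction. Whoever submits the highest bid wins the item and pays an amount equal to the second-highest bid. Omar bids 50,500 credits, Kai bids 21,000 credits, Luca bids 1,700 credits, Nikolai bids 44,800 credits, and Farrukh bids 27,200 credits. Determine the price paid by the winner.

44,800 credits

Bids in descending order: Omar 50,500 credits > Nikolai 44,800 credits > Farrukh 27,200 credits > Kai 21,000 credits > Luca 1,700 credits.
Omar has the highest bid, so Omar wins.
The second-highest bid is 44,800 credits, so that is what Omar pays.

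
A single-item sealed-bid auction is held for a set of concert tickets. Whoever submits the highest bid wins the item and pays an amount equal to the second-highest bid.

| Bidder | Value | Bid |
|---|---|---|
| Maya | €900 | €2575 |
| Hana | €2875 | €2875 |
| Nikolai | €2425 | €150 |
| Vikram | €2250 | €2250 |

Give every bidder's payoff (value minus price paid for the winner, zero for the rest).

Ranking the bids: Hana €2875, then Maya €2575, then Vikram €2250, then Nikolai €150.
Hana has the top bid and wins; the price is the second-highest bid, €2575.
Hana's payoff = €2875 − €2575 = €300. All other bidders lose, so their payoff is 0.

Payoffs: Maya €0, Hana €300, Nikolai €0, Vikram €0.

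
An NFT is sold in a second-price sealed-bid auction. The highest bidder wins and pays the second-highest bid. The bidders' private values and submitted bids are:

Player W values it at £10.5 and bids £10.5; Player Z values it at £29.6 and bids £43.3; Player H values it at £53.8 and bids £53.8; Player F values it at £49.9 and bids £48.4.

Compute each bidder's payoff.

Payoffs: Player W £0.0, Player Z £0.0, Player H £5.4, Player F £0.0.

Ordered from highest: Player H £53.8 > Player F £48.4 > Player Z £43.3 > Player W £10.5.
Player H has the top bid and wins; the price is the second-highest bid, £48.4.
Player H's payoff = £53.8 − £48.4 = £5.4. All other bidders lose, so their payoff is 0.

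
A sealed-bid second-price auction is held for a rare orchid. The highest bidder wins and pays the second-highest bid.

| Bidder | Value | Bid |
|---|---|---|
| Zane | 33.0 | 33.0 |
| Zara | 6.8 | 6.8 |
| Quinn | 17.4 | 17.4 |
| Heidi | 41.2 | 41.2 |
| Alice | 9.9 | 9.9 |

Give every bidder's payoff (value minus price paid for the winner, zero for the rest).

Zane 0.0, Zara 0.0, Quinn 0.0, Heidi 8.2, Alice 0.0.

Sorted high to low: Heidi 41.2, then Zane 33.0, then Quinn 17.4, then Alice 9.9, then Zara 6.8.
Heidi has the top bid and wins; the price is the second-highest bid, 33.0.
Heidi's payoff = 41.2 − 33.0 = 8.2. All other bidders lose, so their payoff is 0.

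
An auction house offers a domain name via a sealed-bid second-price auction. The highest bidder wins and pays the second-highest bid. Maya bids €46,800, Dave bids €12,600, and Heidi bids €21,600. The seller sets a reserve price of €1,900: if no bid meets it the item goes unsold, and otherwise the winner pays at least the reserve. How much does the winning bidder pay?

Bids in descending order: Maya €46,800; Heidi €21,600; Dave €12,600.
Maya has the highest bid, so Maya wins.
The second-highest bid is €21,600, which exceeds the reserve, so that sets the price.

€21,600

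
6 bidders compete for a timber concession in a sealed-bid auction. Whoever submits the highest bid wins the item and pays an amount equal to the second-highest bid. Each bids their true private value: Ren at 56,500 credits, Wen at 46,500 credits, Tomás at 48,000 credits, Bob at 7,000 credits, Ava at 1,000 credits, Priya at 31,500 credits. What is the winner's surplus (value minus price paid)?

8,500 credits

Sorted high to low: Ren 56,500 credits, then Tomás 48,000 credits, then Wen 46,500 credits, then Priya 31,500 credits, then Bob 7,000 credits, then Ava 1,000 credits.
Ren wins with the top bid and pays the second-highest, 48,000 credits.
Surplus = 56,500 credits − 48,000 credits = 8,500 credits.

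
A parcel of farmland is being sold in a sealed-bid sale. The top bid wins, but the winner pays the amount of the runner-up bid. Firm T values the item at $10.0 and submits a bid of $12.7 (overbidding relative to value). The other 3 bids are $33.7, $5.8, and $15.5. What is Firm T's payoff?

Firm T's payoff: $0.0.

Highest competing bid: $33.7.
Firm T's bid $12.7 is not the highest, so Firm T loses, pays nothing, and earns zero payoff.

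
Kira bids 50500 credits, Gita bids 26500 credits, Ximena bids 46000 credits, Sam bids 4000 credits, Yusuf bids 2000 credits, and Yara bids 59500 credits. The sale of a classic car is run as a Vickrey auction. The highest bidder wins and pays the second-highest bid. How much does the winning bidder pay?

Ranking the bids: Yara 59500 credits; Kira 50500 credits; Ximena 46000 credits; Gita 26500 credits; Sam 4000 credits; Yusuf 2000 credits.
Yara has the highest bid, so Yara wins.
The second-highest bid is 50500 credits, so that is what Yara pays.

The winner pays 50500 credits.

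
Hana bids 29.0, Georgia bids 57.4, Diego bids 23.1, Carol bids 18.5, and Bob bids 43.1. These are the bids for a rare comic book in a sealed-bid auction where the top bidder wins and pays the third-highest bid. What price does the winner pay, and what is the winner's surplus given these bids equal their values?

Sorted high to low: Georgia 57.4 > Bob 43.1 > Hana 29.0 > Diego 23.1 > Carol 18.5.
Georgia is the highest bidder, so Georgia wins.
Under the third-price rule, the price is the third-highest bid: 29.0.
Surplus = 57.4 − 29.0 = 28.4.

The winner pays 29.0 for a surplus of 28.4.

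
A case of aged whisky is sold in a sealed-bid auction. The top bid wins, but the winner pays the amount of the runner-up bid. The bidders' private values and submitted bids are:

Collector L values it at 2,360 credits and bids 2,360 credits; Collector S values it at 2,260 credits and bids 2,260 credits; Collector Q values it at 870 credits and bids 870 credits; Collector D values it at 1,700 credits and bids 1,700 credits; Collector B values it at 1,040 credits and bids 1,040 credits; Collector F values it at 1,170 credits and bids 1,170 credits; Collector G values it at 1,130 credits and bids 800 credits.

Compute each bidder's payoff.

Sorted high to low: Collector L 2,360 credits; Collector S 2,260 credits; Collector D 1,700 credits; Collector F 1,170 credits; Collector B 1,040 credits; Collector Q 870 credits; Collector G 800 credits.
Collector L has the top bid and wins; the price is the second-highest bid, 2,260 credits.
Collector L's payoff = 2,360 credits − 2,260 credits = 100 credits. All other bidders lose, so their payoff is 0.

Payoffs: Collector L 100 credits, Collector S 0 credits, Collector Q 0 credits, Collector D 0 credits, Collector B 0 credits, Collector F 0 credits, Collector G 0 credits.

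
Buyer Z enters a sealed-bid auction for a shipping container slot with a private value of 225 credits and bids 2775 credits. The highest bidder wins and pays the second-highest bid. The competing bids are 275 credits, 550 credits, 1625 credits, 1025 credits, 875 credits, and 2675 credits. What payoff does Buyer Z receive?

Payoff = -2450 credits.

Highest competing bid: 2675 credits.
Buyer Z's bid 2775 credits is the highest overall, so Buyer Z wins and pays the second-highest bid, 2675 credits.
Payoff = value − price = 225 credits − 2675 credits = -2450 credits.
Overbidding won the item at a price above value — truthful bidding would have avoided this loss.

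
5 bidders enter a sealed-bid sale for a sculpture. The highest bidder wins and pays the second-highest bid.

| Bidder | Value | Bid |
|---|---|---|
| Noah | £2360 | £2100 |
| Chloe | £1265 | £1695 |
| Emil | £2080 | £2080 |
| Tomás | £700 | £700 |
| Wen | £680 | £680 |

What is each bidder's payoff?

Ranking the bids: Noah £2100 > Emil £2080 > Chloe £1695 > Tomás £700 > Wen £680.
Noah has the top bid and wins; the price is the second-highest bid, £2080.
Noah's payoff = £2360 − £2080 = £280. All other bidders lose, so their payoff is 0.

Noah £280, Chloe £0, Emil £0, Tomás £0, Wen £0.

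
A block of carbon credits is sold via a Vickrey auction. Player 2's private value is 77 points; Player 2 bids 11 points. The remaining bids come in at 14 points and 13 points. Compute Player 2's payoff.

The bidder's payoff: 0 points.

Highest competing bid: 14 points.
Player 2's bid 11 points is not the highest, so Player 2 loses, pays nothing, and earns zero payoff.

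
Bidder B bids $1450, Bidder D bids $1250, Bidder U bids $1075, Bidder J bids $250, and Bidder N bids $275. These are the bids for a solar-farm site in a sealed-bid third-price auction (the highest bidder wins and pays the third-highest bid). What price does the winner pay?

Sorted high to low: Bidder B $1450 > Bidder D $1250 > Bidder U $1075 > Bidder N $275 > Bidder J $250.
Bidder B is the highest bidder, so Bidder B wins.
Under the third-price rule, the price is the third-highest bid: $1075.

Price paid: $1075.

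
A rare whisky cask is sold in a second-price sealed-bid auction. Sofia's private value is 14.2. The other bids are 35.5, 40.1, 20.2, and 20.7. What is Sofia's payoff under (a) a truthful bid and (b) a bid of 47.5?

(a) 0.0  (b) -25.9

The highest competing bid is 40.1.
Bidding truthfully at 14.2: the top bid is 40.1 (a rival), so Sofia loses. Payoff = 0.0.
Bidding 47.5: Sofia has the top bid, wins, and pays the second-highest bid 40.1. Payoff = 14.2 − 40.1 = -25.9.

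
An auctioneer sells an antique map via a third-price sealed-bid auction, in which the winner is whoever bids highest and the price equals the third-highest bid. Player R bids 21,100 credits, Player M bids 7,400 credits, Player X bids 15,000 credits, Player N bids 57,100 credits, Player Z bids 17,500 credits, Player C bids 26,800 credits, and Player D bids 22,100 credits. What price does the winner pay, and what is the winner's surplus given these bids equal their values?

The winner pays 22,100 credits for a surplus of 35,000 credits.

Bids in descending order: Player N 57,100 credits; Player C 26,800 credits; Player D 22,100 credits; Player R 21,100 credits; Player Z 17,500 credits; Player X 15,000 credits; Player M 7,400 credits.
Player N is the highest bidder, so Player N wins.
Under the third-price rule, the price is the third-highest bid: 22,100 credits.
Surplus = 57,100 credits − 22,100 credits = 35,000 credits.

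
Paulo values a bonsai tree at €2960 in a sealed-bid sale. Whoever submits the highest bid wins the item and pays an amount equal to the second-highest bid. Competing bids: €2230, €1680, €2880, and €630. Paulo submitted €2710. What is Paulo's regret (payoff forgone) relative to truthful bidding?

€80

The highest competing bid is €2880.
Bidding truthfully at €2960: Paulo has the top bid, wins, and pays the second-highest bid €2880. Payoff = €2960 − €2880 = €80.
Bidding €2710: the top bid is €2880 (a rival), so Paulo loses. Payoff = €0.
Regret = truthful payoff − actual payoff = €80 − €0 = €80.
Deviating from a truthful bid can only lose payoff in a second-price auction — never gain.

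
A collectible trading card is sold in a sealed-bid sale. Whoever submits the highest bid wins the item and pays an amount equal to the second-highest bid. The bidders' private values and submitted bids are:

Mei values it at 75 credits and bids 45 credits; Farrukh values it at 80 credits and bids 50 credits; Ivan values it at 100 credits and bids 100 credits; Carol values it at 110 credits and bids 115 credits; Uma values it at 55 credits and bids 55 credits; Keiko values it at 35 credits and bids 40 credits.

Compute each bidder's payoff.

Mei 0 credits, Farrukh 0 credits, Ivan 0 credits, Carol 10 credits, Uma 0 credits, Keiko 0 credits.

Sorted high to low: Carol 115 credits, then Ivan 100 credits, then Uma 55 credits, then Farrukh 50 credits, then Mei 45 credits, then Keiko 40 credits.
Carol has the top bid and wins; the price is the second-highest bid, 100 credits.
Carol's payoff = 110 credits − 100 credits = 10 credits. All other bidders lose, so their payoff is 0.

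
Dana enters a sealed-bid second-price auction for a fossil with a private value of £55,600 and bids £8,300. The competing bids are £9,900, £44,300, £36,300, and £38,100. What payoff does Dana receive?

Dana's payoff: £0.

Highest competing bid: £44,300.
Dana's bid £8,300 is not the highest, so Dana loses, pays nothing, and earns zero payoff.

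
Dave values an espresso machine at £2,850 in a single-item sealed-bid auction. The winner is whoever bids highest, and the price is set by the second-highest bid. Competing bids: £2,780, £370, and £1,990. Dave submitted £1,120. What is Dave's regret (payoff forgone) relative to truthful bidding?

The highest competing bid is £2,780.
Bidding truthfully at £2,850: Dave has the top bid, wins, and pays the second-highest bid £2,780. Payoff = £2,850 − £2,780 = £70.
Bidding £1,120: the top bid is £2,780 (a rival), so Dave loses. Payoff = £0.
Regret = truthful payoff − actual payoff = £70 − £0 = £70.

£70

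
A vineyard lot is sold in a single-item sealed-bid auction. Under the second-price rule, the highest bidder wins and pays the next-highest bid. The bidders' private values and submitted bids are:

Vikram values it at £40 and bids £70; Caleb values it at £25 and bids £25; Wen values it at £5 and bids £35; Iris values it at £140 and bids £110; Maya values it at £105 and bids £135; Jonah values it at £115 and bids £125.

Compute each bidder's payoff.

Vikram £0, Caleb £0, Wen £0, Iris £0, Maya -£20, Jonah £0.

Ranking the bids: Maya £135 > Jonah £125 > Iris £110 > Vikram £70 > Wen £35 > Caleb £25.
Maya has the top bid and wins; the price is the second-highest bid, £125.
Maya's payoff = £105 − £125 = -£20. All other bidders lose, so their payoff is 0.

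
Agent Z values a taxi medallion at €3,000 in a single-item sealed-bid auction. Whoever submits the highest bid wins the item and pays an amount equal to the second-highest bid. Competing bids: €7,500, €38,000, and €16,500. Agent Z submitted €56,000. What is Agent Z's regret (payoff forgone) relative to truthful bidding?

The highest competing bid is €38,000.
Bidding truthfully at €3,000: the top bid is €38,000 (a rival), so Agent Z loses. Payoff = €0.
Bidding €56,000: Agent Z has the top bid, wins, and pays the second-highest bid €38,000. Payoff = €3,000 − €38,000 = -€35,000.
Regret = truthful payoff − actual payoff = €0 − -€35,000 = €35,000.

€35,000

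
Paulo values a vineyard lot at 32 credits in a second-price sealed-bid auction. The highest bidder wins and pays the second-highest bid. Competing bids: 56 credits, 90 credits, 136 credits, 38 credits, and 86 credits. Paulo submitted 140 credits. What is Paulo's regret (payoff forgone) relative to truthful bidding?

The highest competing bid is 136 credits.
Bidding truthfully at 32 credits: the top bid is 136 credits (a rival), so Paulo loses. Payoff = 0 credits.
Bidding 140 credits: Paulo has the top bid, wins, and pays the second-highest bid 136 credits. Payoff = 32 credits − 136 credits = -104 credits.
Regret = truthful payoff − actual payoff = 0 credits − -104 credits = 104 credits.

104 credits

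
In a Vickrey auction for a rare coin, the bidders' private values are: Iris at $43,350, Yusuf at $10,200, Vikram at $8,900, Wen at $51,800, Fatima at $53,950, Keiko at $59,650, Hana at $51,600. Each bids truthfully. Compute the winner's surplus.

Winner's surplus: $5,700.

Sorted high to low: Keiko $59,650; Fatima $53,950; Wen $51,800; Hana $51,600; Iris $43,350; Yusuf $10,200; Vikram $8,900.
Keiko wins with the top bid and pays the second-highest, $53,950.
Surplus = $59,650 − $53,950 = $5,700.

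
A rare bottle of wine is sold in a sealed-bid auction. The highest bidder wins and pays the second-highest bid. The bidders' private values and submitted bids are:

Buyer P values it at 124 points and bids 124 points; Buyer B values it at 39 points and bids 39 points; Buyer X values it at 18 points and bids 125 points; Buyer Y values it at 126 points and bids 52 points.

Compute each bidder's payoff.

Buyer P 0 points, Buyer B 0 points, Buyer X -106 points, Buyer Y 0 points.

Bids in descending order: Buyer X 125 points, then Buyer P 124 points, then Buyer Y 52 points, then Buyer B 39 points.
Buyer X has the top bid and wins; the price is the second-highest bid, 124 points.
Buyer X's payoff = 18 points − 124 points = -106 points. All other bidders lose, so their payoff is 0.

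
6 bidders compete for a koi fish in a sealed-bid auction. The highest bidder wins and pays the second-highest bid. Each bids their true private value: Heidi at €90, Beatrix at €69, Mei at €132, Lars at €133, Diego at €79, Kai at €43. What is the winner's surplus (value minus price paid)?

Ordered from highest: Lars €133, then Mei €132, then Heidi €90, then Diego €79, then Beatrix €69, then Kai €43.
Lars wins with the top bid and pays the second-highest, €132.
Surplus = €133 − €132 = €1.

€1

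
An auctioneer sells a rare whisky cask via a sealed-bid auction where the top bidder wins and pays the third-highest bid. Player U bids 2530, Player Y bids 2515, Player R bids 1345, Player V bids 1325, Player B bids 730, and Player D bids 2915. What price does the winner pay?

The winner pays 2515.

Ranking the bids: Player D 2915, then Player U 2530, then Player Y 2515, then Player R 1345, then Player V 1325, then Player B 730.
Player D is the highest bidder, so Player D wins.
Under the third-price rule, the price is the third-highest bid: 2515.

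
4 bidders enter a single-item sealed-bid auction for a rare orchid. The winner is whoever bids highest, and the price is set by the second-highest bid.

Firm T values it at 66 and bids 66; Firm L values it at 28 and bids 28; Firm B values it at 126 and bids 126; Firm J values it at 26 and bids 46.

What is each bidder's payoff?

Payoffs: Firm T 0, Firm L 0, Firm B 60, Firm J 0.

Sorted high to low: Firm B 126; Firm T 66; Firm J 46; Firm L 28.
Firm B has the top bid and wins; the price is the second-highest bid, 66.
Firm B's payoff = 126 − 66 = 60. All other bidders lose, so their payoff is 0.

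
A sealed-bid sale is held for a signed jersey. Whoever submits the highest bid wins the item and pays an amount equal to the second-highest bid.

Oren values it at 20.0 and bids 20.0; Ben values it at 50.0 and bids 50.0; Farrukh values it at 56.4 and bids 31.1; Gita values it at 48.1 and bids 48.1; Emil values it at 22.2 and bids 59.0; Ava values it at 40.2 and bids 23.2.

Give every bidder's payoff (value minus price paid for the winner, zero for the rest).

Bids in descending order: Emil 59.0, then Ben 50.0, then Gita 48.1, then Farrukh 31.1, then Ava 23.2, then Oren 20.0.
Emil has the top bid and wins; the price is the second-highest bid, 50.0.
Emil's payoff = 22.2 − 50.0 = -27.8. All other bidders lose, so their payoff is 0.

Oren 0.0, Ben 0.0, Farrukh 0.0, Gita 0.0, Emil -27.8, Ava 0.0.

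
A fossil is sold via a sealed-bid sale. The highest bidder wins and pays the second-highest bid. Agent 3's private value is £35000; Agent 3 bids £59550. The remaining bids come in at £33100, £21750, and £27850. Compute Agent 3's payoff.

The bidder's payoff: £1900.

Highest competing bid: £33100.
Agent 3's bid £59550 is the highest overall, so Agent 3 wins and pays the second-highest bid, £33100.
Payoff = value − price = £35000 − £33100 = £1900.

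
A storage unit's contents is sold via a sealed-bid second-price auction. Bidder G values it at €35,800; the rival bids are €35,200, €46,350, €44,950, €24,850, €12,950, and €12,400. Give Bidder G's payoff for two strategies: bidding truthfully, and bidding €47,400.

(a) €0  (b) -€10,550

The highest competing bid is €46,350.
Bidding truthfully at €35,800: the top bid is €46,350 (a rival), so Bidder G loses. Payoff = €0.
Bidding €47,400: Bidder G has the top bid, wins, and pays the second-highest bid €46,350. Payoff = €35,800 − €46,350 = -€10,550.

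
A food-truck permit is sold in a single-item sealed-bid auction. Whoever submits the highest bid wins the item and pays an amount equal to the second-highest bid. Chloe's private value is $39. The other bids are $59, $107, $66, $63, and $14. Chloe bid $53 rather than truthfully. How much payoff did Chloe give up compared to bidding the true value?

The highest competing bid is $107.
Bidding truthfully at $39: the top bid is $107 (a rival), so Chloe loses. Payoff = $0.
Bidding $53: the top bid is $107 (a rival), so Chloe loses. Payoff = $0.
Regret = truthful payoff − actual payoff = $0 − $0 = $0.

$0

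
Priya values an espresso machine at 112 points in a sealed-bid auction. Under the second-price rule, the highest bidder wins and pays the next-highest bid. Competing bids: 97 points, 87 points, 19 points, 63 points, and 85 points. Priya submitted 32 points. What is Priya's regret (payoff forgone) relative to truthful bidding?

Payoff forgone: 15 points.

The highest competing bid is 97 points.
Bidding truthfully at 112 points: Priya has the top bid, wins, and pays the second-highest bid 97 points. Payoff = 112 points − 97 points = 15 points.
Bidding 32 points: the top bid is 97 points (a rival), so Priya loses. Payoff = 0 points.
Regret = truthful payoff − actual payoff = 15 points − 0 points = 15 points.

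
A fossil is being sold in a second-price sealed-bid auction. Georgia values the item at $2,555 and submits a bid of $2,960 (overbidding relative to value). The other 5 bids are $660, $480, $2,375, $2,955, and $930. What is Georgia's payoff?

Highest competing bid: $2,955.
Georgia's bid $2,960 is the highest overall, so Georgia wins and pays the second-highest bid, $2,955.
Payoff = value − price = $2,555 − $2,955 = -$400.
Overbidding won the item at a price above value — truthful bidding would have avoided this loss.

-$400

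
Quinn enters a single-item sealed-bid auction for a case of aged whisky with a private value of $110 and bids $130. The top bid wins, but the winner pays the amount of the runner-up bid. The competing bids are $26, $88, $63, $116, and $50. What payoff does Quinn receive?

-$6

Highest competing bid: $116.
Quinn's bid $130 is the highest overall, so Quinn wins and pays the second-highest bid, $116.
Payoff = value − price = $110 − $116 = -$6.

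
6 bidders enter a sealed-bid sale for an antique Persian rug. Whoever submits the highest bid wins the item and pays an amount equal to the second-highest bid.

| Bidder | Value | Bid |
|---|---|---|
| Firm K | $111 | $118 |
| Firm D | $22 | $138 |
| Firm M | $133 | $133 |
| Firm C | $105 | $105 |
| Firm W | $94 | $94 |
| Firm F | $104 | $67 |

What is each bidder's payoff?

Firm K $0, Firm D -$111, Firm M $0, Firm C $0, Firm W $0, Firm F $0.

Ranking the bids: Firm D $138; Firm M $133; Firm K $118; Firm C $105; Firm W $94; Firm F $67.
Firm D has the top bid and wins; the price is the second-highest bid, $133.
Firm D's payoff = $22 − $133 = -$111. All other bidders lose, so their payoff is 0.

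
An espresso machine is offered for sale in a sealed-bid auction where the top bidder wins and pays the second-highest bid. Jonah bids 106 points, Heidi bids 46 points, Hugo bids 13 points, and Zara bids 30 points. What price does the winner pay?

Price paid: 46 points.

Ordered from highest: Jonah 106 points > Heidi 46 points > Zara 30 points > Hugo 13 points.
Jonah is the highest bidder, so Jonah wins.
Under the second-price rule, the price is the second-highest bid: 46 points.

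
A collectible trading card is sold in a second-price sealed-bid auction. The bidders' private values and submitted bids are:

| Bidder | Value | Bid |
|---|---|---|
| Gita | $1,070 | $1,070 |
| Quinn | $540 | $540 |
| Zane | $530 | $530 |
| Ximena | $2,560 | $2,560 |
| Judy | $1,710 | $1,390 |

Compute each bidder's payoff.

Bids in descending order: Ximena $2,560; Judy $1,390; Gita $1,070; Quinn $540; Zane $530.
Ximena has the top bid and wins; the price is the second-highest bid, $1,390.
Ximena's payoff = $2,560 − $1,390 = $1,170. All other bidders lose, so their payoff is 0.

Gita $0, Quinn $0, Zane $0, Ximena $1,170, Judy $0.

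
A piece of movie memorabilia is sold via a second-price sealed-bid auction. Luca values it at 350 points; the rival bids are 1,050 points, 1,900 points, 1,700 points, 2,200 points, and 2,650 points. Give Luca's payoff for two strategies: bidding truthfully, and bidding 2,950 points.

The highest competing bid is 2,650 points.
Bidding truthfully at 350 points: the top bid is 2,650 points (a rival), so Luca loses. Payoff = 0 points.
Bidding 2,950 points: Luca has the top bid, wins, and pays the second-highest bid 2,650 points. Payoff = 350 points − 2,650 points = -2,300 points.

Truthful: 0 points; alternative: -2,300 points.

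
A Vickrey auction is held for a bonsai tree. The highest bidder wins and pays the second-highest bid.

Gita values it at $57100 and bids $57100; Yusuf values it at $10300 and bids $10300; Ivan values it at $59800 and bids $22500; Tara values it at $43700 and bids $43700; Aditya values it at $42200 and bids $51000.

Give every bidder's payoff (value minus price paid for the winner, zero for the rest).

Gita $6100, Yusuf $0, Ivan $0, Tara $0, Aditya $0.

Ordered from highest: Gita $57100; Aditya $51000; Tara $43700; Ivan $22500; Yusuf $10300.
Gita has the top bid and wins; the price is the second-highest bid, $51000.
Gita's payoff = $57100 − $51000 = $6100. All other bidders lose, so their payoff is 0.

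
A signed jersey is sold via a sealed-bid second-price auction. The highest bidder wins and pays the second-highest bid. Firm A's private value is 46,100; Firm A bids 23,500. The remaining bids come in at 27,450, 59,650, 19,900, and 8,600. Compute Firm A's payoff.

Payoff = 0.

Highest competing bid: 59,650.
Firm A's bid 23,500 is not the highest, so Firm A loses, pays nothing, and earns zero payoff.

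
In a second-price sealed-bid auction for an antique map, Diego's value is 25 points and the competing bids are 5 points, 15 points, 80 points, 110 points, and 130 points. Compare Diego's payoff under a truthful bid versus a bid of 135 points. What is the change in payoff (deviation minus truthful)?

The highest competing bid is 130 points.
Bidding truthfully at 25 points: the top bid is 130 points (a rival), so Diego loses. Payoff = 0 points.
Bidding 135 points: Diego has the top bid, wins, and pays the second-highest bid 130 points. Payoff = 25 points − 130 points = -105 points.
Change = -105 points − 0 points = -105 points.
Deviating from a truthful bid can only lose payoff in a second-price auction — never gain.

Change in payoff: -105 points.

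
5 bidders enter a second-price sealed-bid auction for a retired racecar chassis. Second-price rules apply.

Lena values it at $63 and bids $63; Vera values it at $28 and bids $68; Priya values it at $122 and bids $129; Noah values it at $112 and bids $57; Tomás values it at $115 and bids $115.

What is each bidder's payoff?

Bids in descending order: Priya $129, then Tomás $115, then Vera $68, then Lena $63, then Noah $57.
Priya has the top bid and wins; the price is the second-highest bid, $115.
Priya's payoff = $122 − $115 = $7. All other bidders lose, so their payoff is 0.

Payoffs: Lena $0, Vera $0, Priya $7, Noah $0, Tomás $0.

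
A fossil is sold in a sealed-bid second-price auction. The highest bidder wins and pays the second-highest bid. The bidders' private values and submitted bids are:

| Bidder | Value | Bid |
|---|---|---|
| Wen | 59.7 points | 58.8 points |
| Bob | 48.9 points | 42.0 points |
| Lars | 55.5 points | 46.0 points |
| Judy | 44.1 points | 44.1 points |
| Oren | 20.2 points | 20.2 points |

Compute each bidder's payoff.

Wen 13.7 points, Bob 0.0 points, Lars 0.0 points, Judy 0.0 points, Oren 0.0 points.

Bids in descending order: Wen 58.8 points, then Lars 46.0 points, then Judy 44.1 points, then Bob 42.0 points, then Oren 20.2 points.
Wen has the top bid and wins; the price is the second-highest bid, 46.0 points.
Wen's payoff = 59.7 points − 46.0 points = 13.7 points. All other bidders lose, so their payoff is 0.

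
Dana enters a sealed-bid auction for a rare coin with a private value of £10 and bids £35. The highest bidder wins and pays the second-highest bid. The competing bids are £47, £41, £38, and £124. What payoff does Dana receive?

Highest competing bid: £124.
Dana's bid £35 is not the highest, so Dana loses, pays nothing, and earns zero payoff.

Payoff = £0.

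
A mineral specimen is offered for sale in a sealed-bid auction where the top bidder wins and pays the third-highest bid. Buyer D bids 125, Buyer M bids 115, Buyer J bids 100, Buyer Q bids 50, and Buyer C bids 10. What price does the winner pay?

The winner pays 100.

Ranking the bids: Buyer D 125 > Buyer M 115 > Buyer J 100 > Buyer Q 50 > Buyer C 10.
Buyer D is the highest bidder, so Buyer D wins.
Under the third-price rule, the price is the third-highest bid: 100.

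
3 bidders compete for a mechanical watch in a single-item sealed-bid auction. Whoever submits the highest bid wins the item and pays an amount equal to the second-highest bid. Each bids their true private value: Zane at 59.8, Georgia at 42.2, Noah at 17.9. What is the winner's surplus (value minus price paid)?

Surplus = 17.6.

Ranking the bids: Zane 59.8, then Georgia 42.2, then Noah 17.9.
Zane wins with the top bid and pays the second-highest, 42.2.
Surplus = 59.8 − 42.2 = 17.6.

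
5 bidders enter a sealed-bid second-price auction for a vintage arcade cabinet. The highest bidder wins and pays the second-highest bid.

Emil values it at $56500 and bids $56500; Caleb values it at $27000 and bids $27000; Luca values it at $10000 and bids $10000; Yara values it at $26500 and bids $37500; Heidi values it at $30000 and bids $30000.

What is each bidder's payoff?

Ordered from highest: Emil $56500; Yara $37500; Heidi $30000; Caleb $27000; Luca $10000.
Emil has the top bid and wins; the price is the second-highest bid, $37500.
Emil's payoff = $56500 − $37500 = $19000. All other bidders lose, so their payoff is 0.

Payoffs: Emil $19000, Caleb $0, Luca $0, Yara $0, Heidi $0.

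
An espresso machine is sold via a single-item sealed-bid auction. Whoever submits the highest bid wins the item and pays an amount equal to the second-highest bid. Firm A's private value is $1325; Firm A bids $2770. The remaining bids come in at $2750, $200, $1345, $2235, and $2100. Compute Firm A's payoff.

Payoff = -$1425.

Highest competing bid: $2750.
Firm A's bid $2770 is the highest overall, so Firm A wins and pays the second-highest bid, $2750.
Payoff = value − price = $1325 − $2750 = -$1425.
Overbidding won the item at a price above value — truthful bidding would have avoided this loss.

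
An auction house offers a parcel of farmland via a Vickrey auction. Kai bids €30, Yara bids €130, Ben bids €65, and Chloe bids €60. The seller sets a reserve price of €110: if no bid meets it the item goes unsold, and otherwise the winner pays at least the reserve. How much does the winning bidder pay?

Price paid: €110.

Bids in descending order: Yara €130; Ben €65; Chloe €60; Kai €30.
Yara has the highest bid, so Yara wins.
The second-highest bid is €65, but the reserve €110 is higher, so the price is the reserve.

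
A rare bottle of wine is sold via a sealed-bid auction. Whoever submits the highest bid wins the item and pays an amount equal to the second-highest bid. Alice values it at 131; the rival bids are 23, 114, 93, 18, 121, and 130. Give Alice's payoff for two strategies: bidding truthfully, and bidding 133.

The highest competing bid is 130.
Bidding truthfully at 131: Alice has the top bid, wins, and pays the second-highest bid 130. Payoff = 131 − 130 = 1.
Bidding 133: Alice has the top bid, wins, and pays the second-highest bid 130. Payoff = 131 − 130 = 1.

(a) 1  (b) 1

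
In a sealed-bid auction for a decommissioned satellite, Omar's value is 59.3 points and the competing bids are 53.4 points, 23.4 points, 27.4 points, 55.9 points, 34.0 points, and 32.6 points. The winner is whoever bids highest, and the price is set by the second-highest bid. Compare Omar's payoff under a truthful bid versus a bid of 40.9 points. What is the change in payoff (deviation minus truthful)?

Change in payoff: -3.4 points.

The highest competing bid is 55.9 points.
Bidding truthfully at 59.3 points: Omar has the top bid, wins, and pays the second-highest bid 55.9 points. Payoff = 59.3 points − 55.9 points = 3.4 points.
Bidding 40.9 points: the top bid is 55.9 points (a rival), so Omar loses. Payoff = 0.0 points.
Change = 0.0 points − 3.4 points = -3.4 points.
This is the dominant-strategy logic: truthful bidding weakly beats any alternative.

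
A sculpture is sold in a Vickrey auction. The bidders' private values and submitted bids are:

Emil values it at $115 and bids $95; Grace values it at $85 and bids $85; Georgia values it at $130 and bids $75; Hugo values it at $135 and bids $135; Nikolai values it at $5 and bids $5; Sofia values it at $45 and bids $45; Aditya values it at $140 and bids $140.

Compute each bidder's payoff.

Ordered from highest: Aditya $140; Hugo $135; Emil $95; Grace $85; Georgia $75; Sofia $45; Nikolai $5.
Aditya has the top bid and wins; the price is the second-highest bid, $135.
Aditya's payoff = $140 − $135 = $5. All other bidders lose, so their payoff is 0.

Emil $0, Grace $0, Georgia $0, Hugo $0, Nikolai $0, Sofia $0, Aditya $5.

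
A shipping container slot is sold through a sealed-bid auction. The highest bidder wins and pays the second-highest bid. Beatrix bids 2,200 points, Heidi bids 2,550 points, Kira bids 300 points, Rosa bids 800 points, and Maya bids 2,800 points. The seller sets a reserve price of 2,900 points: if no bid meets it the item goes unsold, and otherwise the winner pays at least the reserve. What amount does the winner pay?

Ordered from highest: Maya 2,800 points; Heidi 2,550 points; Beatrix 2,200 points; Rosa 800 points; Kira 300 points.
The top bid 2,800 points is below the reserve 2,900 points, so the item goes unsold and nothing is paid.

unsold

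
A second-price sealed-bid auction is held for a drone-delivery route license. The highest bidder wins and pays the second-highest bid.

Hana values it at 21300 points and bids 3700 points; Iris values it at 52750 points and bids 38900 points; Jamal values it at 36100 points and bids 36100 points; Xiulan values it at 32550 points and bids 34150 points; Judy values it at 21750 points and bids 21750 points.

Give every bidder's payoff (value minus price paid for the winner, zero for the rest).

Payoffs: Hana 0 points, Iris 16650 points, Jamal 0 points, Xiulan 0 points, Judy 0 points.

Ordered from highest: Iris 38900 points, then Jamal 36100 points, then Xiulan 34150 points, then Judy 21750 points, then Hana 3700 points.
Iris has the top bid and wins; the price is the second-highest bid, 36100 points.
Iris's payoff = 52750 points − 36100 points = 16650 points. All other bidders lose, so their payoff is 0.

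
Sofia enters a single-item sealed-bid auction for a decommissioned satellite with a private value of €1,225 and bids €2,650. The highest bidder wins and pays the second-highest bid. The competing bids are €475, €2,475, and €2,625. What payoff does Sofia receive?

Payoff = -€1,400.

Highest competing bid: €2,625.
Sofia's bid €2,650 is the highest overall, so Sofia wins and pays the second-highest bid, €2,625.
Payoff = value − price = €1,225 − €2,625 = -€1,400.
Overbidding won the item at a price above value — truthful bidding would have avoided this loss.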